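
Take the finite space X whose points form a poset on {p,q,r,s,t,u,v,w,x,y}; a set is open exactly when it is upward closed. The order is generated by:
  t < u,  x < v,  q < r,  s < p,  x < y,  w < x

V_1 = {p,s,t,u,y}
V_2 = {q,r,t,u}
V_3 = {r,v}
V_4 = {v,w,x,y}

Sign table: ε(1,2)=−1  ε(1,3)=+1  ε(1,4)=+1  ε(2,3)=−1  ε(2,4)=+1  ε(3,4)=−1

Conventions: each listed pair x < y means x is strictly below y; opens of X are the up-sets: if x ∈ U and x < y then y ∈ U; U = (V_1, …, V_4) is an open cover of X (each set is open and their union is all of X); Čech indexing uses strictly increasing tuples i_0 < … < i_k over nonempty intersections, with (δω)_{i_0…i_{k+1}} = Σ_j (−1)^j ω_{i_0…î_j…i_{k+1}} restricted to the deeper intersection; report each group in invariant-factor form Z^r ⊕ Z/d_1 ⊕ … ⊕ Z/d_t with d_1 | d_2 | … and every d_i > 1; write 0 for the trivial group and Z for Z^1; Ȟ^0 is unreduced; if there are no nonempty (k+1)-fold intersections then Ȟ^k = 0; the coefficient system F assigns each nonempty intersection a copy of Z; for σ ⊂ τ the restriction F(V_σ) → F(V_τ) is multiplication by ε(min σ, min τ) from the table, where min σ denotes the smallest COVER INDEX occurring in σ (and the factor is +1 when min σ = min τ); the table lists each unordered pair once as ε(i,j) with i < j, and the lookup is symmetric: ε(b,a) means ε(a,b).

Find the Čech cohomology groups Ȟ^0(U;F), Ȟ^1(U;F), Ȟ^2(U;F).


Ȟ^0(U;F) ≅ 0,  Ȟ^1(U;F) ≅ Z/2,  Ȟ^2(U;F) ≅ 0

nerve simplices:
  V12={t,u} V14={y} V23={r} V34={v}
C dims 4,4; δ0: rk 4, SNF 1^3·2
degree 0: 4−4−0 = 0 → Ȟ^0 ≅ 0
degree 1: 4−0−4 = 0 plus torsion [2] → Ȟ^1 ≅ Z/2
degree 2: 0−0−0 = 0 → Ȟ^2 ≅ 0


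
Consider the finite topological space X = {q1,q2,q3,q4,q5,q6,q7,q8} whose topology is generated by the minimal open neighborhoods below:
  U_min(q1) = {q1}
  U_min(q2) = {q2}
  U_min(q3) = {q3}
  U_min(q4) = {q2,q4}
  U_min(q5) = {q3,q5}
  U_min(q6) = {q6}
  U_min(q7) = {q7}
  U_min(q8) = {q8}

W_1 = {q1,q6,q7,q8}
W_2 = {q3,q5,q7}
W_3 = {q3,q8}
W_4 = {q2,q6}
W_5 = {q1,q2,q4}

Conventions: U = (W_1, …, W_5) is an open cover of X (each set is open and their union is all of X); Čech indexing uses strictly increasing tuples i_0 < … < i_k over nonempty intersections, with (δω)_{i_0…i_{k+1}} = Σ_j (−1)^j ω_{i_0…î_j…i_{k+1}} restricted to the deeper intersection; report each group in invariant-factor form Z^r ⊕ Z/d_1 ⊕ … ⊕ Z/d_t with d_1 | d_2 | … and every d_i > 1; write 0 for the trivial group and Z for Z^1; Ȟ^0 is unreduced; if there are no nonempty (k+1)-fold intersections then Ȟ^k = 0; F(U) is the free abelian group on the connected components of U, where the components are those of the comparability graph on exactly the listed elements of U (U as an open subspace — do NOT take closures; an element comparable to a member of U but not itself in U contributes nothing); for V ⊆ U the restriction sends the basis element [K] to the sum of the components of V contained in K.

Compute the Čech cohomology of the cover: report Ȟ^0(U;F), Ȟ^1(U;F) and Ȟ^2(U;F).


Ȟ^0(U;F) ≅ Z^6, Ȟ^1(U;F) ≅ 0 and Ȟ^2(U;F) ≅ 0

nerve of the cover:
  W12={q7} W13={q8} W14={q6} W15={q1} W23={q3} W45={q2}
components per intersection:
  W1: {q1} {q6} {q7} {q8}
  W2: {q3,q5} {q7}
  W3: {q3} {q8}
  W4: {q2} {q6}
  W5: {q1} {q2,q4}
  W12: {q7}
  W13: {q8}
  W14: {q6}
  W15: {q1}
  W23: {q3}
  W45: {q2}
C dims 12,6; δ0: rk 6, SNF 1^6
Ȟ^0 = (12 − 6) − 0 = 6, so Ȟ^0 ≅ Z^6
Ȟ^1 = (6 − 0) − 6 = 0, so Ȟ^1 ≅ 0
Ȟ^2 = (0 − 0) − 0 = 0, so Ȟ^2 ≅ 0


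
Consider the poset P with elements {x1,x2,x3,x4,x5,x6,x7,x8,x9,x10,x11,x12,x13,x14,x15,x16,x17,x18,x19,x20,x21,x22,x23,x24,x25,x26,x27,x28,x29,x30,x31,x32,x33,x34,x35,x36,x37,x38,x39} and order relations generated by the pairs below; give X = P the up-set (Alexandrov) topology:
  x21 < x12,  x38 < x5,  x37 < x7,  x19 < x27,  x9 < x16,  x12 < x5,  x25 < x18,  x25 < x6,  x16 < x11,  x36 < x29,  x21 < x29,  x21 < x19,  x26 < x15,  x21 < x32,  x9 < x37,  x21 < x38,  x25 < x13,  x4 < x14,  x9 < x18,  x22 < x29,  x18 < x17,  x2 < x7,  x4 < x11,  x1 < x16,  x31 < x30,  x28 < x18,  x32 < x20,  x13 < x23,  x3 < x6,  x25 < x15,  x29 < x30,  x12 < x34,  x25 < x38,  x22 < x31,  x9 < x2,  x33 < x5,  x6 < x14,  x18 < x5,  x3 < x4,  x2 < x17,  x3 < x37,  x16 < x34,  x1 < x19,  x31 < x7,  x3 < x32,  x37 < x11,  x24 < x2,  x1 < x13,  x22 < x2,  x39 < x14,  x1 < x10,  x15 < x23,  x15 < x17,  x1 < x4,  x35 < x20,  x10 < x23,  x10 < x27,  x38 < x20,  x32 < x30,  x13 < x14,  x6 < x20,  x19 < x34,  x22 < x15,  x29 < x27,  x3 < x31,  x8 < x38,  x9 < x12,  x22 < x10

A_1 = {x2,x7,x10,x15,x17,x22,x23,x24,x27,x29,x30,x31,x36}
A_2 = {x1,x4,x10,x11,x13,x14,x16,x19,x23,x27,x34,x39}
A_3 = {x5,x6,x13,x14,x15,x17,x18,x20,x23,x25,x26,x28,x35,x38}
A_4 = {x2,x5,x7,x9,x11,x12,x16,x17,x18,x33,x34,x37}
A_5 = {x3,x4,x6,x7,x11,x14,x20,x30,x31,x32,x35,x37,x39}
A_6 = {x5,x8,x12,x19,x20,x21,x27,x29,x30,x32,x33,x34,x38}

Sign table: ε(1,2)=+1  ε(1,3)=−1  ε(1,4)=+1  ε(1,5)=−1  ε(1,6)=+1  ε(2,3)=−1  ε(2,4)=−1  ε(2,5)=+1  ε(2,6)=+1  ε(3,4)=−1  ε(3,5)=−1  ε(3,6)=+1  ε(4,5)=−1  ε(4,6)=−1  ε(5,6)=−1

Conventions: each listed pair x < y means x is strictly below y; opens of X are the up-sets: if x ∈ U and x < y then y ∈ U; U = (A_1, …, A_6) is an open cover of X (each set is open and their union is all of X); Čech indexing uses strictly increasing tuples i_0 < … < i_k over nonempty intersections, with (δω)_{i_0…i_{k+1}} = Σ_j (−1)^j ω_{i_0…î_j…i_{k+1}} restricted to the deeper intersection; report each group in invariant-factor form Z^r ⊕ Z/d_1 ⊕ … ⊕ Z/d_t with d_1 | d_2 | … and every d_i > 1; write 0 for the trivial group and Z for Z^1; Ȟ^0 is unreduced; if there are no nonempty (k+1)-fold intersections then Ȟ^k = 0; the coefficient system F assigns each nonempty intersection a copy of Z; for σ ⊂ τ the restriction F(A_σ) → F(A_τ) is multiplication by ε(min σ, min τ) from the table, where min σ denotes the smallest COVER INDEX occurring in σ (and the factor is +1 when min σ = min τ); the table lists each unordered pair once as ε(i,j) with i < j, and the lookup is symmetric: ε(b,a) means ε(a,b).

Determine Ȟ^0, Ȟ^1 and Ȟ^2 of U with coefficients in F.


cover nerve:
  A12={x10,x23,x27} A13={x15,x17,x23} A14={x2,x7,x17} A15={x7,x30,x31} A16={x27,x29,x30} A23={x13,x14,x23} A24={x11,x16,x34} A25={x4,x11,x14,x39} A26={x19,x27,x34} A34={x5,x17,x18} A35={x6,x14,x20,x35} A36={x5,x20,x38} A45={x7,x11,x37} A46={x5,x12,x33,x34} A56={x20,x30,x32}
  A123={x23} A126={x27} A134={x17} A145={x7} A156={x30} A235={x14} A245={x11} A246={x34} A346={x5} A356={x20}
C dims 6,15,10; δ0: rk 6, SNF 1^5·2; δ1: rk 9, SNF 1^9
Ȟ^0: (6−6)−0=0 ⇒ 0
Ȟ^1: (15−9)−6=0 plus torsion [2] ⇒ Z/2
Ȟ^2: (10−0)−9=1 ⇒ Z

Ȟ^0(U;F) ≅ 0; Ȟ^1(U;F) ≅ Z/2; Ȟ^2(U;F) ≅ Z


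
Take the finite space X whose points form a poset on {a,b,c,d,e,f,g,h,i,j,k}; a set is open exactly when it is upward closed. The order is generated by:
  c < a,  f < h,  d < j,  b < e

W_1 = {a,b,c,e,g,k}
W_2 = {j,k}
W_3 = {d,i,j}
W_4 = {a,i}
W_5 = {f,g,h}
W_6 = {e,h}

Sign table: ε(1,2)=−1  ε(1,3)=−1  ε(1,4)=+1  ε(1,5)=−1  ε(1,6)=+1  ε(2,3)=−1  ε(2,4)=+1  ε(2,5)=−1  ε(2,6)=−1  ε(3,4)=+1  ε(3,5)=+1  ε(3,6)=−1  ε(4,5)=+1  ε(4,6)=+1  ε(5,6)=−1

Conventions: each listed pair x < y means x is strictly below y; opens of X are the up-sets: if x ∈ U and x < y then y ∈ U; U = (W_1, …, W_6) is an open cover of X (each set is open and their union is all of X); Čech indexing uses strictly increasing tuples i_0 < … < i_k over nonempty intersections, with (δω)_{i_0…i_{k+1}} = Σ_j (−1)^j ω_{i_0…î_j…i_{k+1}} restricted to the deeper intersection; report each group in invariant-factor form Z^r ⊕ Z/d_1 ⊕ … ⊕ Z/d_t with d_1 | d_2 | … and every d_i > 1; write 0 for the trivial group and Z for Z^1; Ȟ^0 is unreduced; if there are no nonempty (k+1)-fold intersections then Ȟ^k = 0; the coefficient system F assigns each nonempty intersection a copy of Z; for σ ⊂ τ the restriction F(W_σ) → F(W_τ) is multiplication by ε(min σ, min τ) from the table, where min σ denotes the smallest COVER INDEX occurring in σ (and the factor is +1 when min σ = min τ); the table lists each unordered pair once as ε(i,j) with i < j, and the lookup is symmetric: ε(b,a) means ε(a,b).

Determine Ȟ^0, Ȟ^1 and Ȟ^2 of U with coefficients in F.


Ȟ^0 = Z, Ȟ^1 = Z^2 and Ȟ^2 = 0

intersection data:
  W12={k} W14={a} W15={g} W16={e} W23={j} W34={i} W56={h}
C dims 6,7; δ0: rk 5, SNF 1^5
Ȟ^0 = (6 − 5) − 0 = 1, so Ȟ^0 ≅ Z
Ȟ^1 = (7 − 0) − 5 = 2, so Ȟ^1 ≅ Z^2
Ȟ^2 = (0 − 0) − 0 = 0, so Ȟ^2 ≅ 0


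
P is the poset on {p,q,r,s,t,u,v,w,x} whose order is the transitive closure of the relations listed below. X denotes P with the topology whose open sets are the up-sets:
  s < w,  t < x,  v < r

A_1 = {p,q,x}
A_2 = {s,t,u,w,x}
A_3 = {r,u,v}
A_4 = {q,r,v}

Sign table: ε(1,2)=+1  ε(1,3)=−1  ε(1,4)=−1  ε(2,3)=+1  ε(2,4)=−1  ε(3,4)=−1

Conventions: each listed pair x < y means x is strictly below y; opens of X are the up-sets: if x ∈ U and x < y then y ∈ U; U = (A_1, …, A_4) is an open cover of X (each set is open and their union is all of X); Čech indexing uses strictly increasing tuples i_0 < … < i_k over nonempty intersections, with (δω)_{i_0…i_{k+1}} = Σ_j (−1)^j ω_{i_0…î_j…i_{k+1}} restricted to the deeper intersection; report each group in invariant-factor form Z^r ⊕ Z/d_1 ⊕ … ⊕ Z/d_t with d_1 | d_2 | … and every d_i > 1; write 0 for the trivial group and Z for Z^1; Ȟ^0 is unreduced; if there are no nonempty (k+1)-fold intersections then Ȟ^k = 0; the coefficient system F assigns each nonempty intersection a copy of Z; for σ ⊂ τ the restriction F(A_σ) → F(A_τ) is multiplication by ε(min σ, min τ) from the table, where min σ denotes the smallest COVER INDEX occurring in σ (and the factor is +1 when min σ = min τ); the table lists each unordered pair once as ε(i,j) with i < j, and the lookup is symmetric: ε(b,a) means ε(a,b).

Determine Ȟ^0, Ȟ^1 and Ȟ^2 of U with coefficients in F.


nerve simplices:
  A12={x} A14={q} A23={u} A34={r,v}
C dims 4,4; δ0: rk 3, SNF 1^3
degree 0: 4−3−0 = 1 → Ȟ^0 ≅ Z
degree 1: 4−0−3 = 1 → Ȟ^1 ≅ Z
degree 2: 0−0−0 = 0 → Ȟ^2 ≅ 0

Ȟ^0(U;F) ≅ Z, Ȟ^1(U;F) ≅ Z and Ȟ^2(U;F) ≅ 0


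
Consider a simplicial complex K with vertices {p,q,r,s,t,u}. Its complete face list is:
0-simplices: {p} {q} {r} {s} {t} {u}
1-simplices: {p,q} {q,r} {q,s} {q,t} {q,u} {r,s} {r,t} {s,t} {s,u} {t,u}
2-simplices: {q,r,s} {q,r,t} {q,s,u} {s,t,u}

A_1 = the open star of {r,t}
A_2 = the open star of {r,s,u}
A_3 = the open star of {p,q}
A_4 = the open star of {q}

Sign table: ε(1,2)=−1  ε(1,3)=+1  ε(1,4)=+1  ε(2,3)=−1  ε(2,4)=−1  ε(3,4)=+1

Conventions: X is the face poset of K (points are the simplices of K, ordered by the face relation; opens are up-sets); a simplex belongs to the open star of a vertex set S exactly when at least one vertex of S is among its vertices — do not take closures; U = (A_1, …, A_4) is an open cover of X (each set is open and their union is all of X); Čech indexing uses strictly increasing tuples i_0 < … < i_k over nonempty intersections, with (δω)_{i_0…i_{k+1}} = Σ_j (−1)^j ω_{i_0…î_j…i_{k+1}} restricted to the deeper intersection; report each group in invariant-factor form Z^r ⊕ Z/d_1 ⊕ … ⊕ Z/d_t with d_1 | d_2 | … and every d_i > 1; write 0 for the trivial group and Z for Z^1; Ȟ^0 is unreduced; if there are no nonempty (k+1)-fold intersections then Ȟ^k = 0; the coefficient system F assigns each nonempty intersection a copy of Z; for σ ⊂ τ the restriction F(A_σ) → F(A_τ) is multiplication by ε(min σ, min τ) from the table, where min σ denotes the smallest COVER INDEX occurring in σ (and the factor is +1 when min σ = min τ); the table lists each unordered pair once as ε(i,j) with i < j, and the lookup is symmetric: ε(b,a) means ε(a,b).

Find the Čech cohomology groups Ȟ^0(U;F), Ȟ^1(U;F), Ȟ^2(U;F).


nonempty intersections:
  A1={{r},{t},{q,r},{q,t},{r,s},{r,t},{s,t},{t,u},{q,r,s},{q,r,t},{s,t,u}} A2={{r},{s},{u},{q,r},{q,s},{q,u},{r,s},{r,t},{s,t},{s,u},{t,u},{q,r,s},{q,r,t},{q,s,u},{s,t,u}} A3={{p},{q},{p,q},{q,r},{q,s},{q,t},{q,u},{q,r,s},{q,r,t},{q,s,u}} A4={{q},{p,q},{q,r},{q,s},{q,t},{q,u},{q,r,s},{q,r,t},{q,s,u}}
  A12={{r},{q,r},{r,s},{r,t},{s,t},{t,u},{q,r,s},{q,r,t},{s,t,u}} A13={{q,r},{q,t},{q,r,s},{q,r,t}} A14={{q,r},{q,t},{q,r,s},{q,r,t}} A23={{q,r},{q,s},{q,u},{q,r,s},{q,r,t},{q,s,u}} A24={{q,r},{q,s},{q,u},{q,r,s},{q,r,t},{q,s,u}} A34={{q},{p,q},{q,r},{q,s},{q,t},{q,u},{q,r,s},{q,r,t},{q,s,u}}
  A123={{q,r},{q,r,s},{q,r,t}} A124={{q,r},{q,r,s},{q,r,t}} A134={{q,r},{q,t},{q,r,s},{q,r,t}} A234={{q,r},{q,s},{q,u},{q,r,s},{q,r,t},{q,s,u}}
  A1234={{q,r},{q,r,s},{q,r,t}}
C dims 4,6,4,1; δ0: rk 3, SNF 1^3; δ1: rk 3, SNF 1^3; δ2: rk 1, SNF 1^1
Ȟ^0: (4−3)−0=1 ⇒ Z
Ȟ^1: (6−3)−3=0 ⇒ 0
Ȟ^2: (4−1)−3=0 ⇒ 0

Ȟ^0 = Z, Ȟ^1 = 0, Ȟ^2 = 0


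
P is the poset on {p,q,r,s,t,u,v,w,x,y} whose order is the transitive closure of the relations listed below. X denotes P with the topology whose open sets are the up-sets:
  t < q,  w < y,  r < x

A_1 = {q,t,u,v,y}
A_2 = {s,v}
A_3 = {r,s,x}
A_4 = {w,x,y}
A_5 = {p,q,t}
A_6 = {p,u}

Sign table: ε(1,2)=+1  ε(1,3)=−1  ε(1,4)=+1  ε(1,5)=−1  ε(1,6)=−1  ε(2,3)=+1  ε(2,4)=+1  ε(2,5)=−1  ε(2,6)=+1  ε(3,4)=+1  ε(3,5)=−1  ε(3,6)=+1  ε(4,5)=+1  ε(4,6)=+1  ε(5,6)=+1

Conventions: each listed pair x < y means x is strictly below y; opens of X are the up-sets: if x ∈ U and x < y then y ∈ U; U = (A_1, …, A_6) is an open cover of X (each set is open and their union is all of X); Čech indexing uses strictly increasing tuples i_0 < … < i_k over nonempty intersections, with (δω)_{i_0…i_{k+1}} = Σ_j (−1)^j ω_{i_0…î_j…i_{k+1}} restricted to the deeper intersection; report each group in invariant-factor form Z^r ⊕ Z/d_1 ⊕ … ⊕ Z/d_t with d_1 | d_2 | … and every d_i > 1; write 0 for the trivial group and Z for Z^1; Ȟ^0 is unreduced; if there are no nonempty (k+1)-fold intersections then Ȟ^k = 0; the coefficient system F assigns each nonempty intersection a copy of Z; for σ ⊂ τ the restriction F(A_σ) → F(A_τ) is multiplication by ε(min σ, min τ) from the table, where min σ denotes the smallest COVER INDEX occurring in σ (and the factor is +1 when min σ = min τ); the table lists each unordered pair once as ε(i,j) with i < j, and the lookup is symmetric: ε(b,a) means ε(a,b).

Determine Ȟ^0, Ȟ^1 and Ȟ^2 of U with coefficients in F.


Ȟ^0(U;F) ≅ Z, Ȟ^1(U;F) ≅ Z^2 and Ȟ^2(U;F) ≅ 0

nerve simplices:
  A12={v} A14={y} A15={q,t} A16={u} A23={s} A34={x} A56={p}
C dims 6,7; δ0: rk 5, SNF 1^5
degree 0: 6−5−0 = 1 → Ȟ^0 ≅ Z
degree 1: 7−0−5 = 2 → Ȟ^1 ≅ Z^2
degree 2: 0−0−0 = 0 → Ȟ^2 ≅ 0


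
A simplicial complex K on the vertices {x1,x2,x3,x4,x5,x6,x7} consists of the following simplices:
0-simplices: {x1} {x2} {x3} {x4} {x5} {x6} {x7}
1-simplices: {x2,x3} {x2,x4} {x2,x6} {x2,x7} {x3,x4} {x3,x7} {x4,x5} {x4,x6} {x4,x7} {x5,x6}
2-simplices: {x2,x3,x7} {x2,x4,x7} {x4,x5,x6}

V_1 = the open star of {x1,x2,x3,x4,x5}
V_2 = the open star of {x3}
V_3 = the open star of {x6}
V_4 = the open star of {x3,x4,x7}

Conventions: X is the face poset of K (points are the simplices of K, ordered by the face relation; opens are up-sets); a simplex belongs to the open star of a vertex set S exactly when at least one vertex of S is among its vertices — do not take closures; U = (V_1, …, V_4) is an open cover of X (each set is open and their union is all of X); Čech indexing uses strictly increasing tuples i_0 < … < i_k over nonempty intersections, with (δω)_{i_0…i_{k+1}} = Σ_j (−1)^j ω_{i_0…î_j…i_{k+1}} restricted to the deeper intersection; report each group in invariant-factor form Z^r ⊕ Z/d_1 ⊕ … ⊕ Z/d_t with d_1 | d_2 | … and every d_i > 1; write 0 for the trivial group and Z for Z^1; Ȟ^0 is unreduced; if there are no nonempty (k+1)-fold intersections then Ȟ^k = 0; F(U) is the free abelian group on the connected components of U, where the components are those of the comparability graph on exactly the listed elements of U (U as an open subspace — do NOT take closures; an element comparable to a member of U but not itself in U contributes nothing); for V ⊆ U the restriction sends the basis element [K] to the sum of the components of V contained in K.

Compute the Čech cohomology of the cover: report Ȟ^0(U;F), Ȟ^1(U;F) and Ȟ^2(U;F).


intersection data:
  V1={{x1},{x2},{x3},{x4},{x5},{x2,x3},{x2,x4},{x2,x6},{x2,x7},{x3,x4},{x3,x7},{x4,x5},{x4,x6},{x4,x7},{x5,x6},{x2,x3,x7},{x2,x4,x7},{x4,x5,x6}} V2={{x3},{x2,x3},{x3,x4},{x3,x7},{x2,x3,x7}} V3={{x6},{x2,x6},{x4,x6},{x5,x6},{x4,x5,x6}} V4={{x3},{x4},{x7},{x2,x3},{x2,x4},{x2,x7},{x3,x4},{x3,x7},{x4,x5},{x4,x6},{x4,x7},{x2,x3,x7},{x2,x4,x7},{x4,x5,x6}}
  V12={{x3},{x2,x3},{x3,x4},{x3,x7},{x2,x3,x7}} V13={{x2,x6},{x4,x6},{x5,x6},{x4,x5,x6}} V14={{x3},{x4},{x2,x3},{x2,x4},{x2,x7},{x3,x4},{x3,x7},{x4,x5},{x4,x6},{x4,x7},{x2,x3,x7},{x2,x4,x7},{x4,x5,x6}} V24={{x3},{x2,x3},{x3,x4},{x3,x7},{x2,x3,x7}} V34={{x4,x6},{x4,x5,x6}}
  V124={{x3},{x2,x3},{x3,x4},{x3,x7},{x2,x3,x7}} V134={{x4,x6},{x4,x5,x6}}
components per intersection:
  V1: {{x1}} {{x2},{x3},{x4},{x5},{x2,x3},{x2,x4},{x2,x6},{x2,x7},{x3,x4},{x3,x7},{x4,x5},{x4,x6},{x4,x7},{x5,x6},{x2,x3,x7},{x2,x4,x7},{x4,x5,x6}}
  V2: {{x3},{x2,x3},{x3,x4},{x3,x7},{x2,x3,x7}}
  V3: {{x6},{x2,x6},{x4,x6},{x5,x6},{x4,x5,x6}}
  V4: {{x3},{x4},{x7},{x2,x3},{x2,x4},{x2,x7},{x3,x4},{x3,x7},{x4,x5},{x4,x6},{x4,x7},{x2,x3,x7},{x2,x4,x7},{x4,x5,x6}}
  V12: {{x3},{x2,x3},{x3,x4},{x3,x7},{x2,x3,x7}}
  V13: {{x2,x6}} {{x4,x6},{x5,x6},{x4,x5,x6}}
  V14: {{x3},{x4},{x2,x3},{x2,x4},{x2,x7},{x3,x4},{x3,x7},{x4,x5},{x4,x6},{x4,x7},{x2,x3,x7},{x2,x4,x7},{x4,x5,x6}}
  V24: {{x3},{x2,x3},{x3,x4},{x3,x7},{x2,x3,x7}}
  V34: {{x4,x6},{x4,x5,x6}}
  V124: {{x3},{x2,x3},{x3,x4},{x3,x7},{x2,x3,x7}}
  V134: {{x4,x6},{x4,x5,x6}}
C dims 5,6,2; δ0: rk 3, SNF 1^3; δ1: rk 2, SNF 1^2
Ȟ^0 = (5 − 3) − 0 = 2, so Ȟ^0 ≅ Z^2
Ȟ^1 = (6 − 2) − 3 = 1, so Ȟ^1 ≅ Z
Ȟ^2 = (2 − 0) − 2 = 0, so Ȟ^2 ≅ 0

Ȟ^0 = Z^2,  Ȟ^1 = Z,  Ȟ^2 = 0


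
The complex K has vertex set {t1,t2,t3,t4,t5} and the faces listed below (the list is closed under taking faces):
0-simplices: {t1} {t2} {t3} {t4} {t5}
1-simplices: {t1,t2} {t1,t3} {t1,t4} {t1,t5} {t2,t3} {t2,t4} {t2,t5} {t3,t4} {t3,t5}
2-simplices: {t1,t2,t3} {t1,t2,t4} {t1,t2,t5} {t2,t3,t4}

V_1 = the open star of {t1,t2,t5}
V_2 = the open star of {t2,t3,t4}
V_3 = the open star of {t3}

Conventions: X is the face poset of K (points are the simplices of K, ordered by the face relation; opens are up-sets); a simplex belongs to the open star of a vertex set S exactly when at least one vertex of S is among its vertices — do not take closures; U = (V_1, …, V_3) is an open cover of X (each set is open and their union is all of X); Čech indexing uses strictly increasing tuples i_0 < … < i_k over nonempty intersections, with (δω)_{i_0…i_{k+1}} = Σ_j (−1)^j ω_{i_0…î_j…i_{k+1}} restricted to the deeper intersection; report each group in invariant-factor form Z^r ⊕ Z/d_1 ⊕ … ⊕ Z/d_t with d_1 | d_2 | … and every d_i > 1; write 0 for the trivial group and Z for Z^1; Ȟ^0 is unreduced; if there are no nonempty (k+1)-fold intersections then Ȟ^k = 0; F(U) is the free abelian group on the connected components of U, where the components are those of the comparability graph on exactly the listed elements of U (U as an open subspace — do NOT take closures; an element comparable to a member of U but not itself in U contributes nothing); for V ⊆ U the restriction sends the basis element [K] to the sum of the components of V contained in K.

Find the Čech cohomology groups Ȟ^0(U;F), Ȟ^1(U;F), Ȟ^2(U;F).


Ȟ^0(U;F) ≅ Z,  Ȟ^1(U;F) ≅ Z,  Ȟ^2(U;F) ≅ 0

nerve of the cover:
  V1={{t1},{t2},{t5},{t1,t2},{t1,t3},{t1,t4},{t1,t5},{t2,t3},{t2,t4},{t2,t5},{t3,t5},{t1,t2,t3},{t1,t2,t4},{t1,t2,t5},{t2,t3,t4}} V2={{t2},{t3},{t4},{t1,t2},{t1,t3},{t1,t4},{t2,t3},{t2,t4},{t2,t5},{t3,t4},{t3,t5},{t1,t2,t3},{t1,t2,t4},{t1,t2,t5},{t2,t3,t4}} V3={{t3},{t1,t3},{t2,t3},{t3,t4},{t3,t5},{t1,t2,t3},{t2,t3,t4}}
  V12={{t2},{t1,t2},{t1,t3},{t1,t4},{t2,t3},{t2,t4},{t2,t5},{t3,t5},{t1,t2,t3},{t1,t2,t4},{t1,t2,t5},{t2,t3,t4}} V13={{t1,t3},{t2,t3},{t3,t5},{t1,t2,t3},{t2,t3,t4}} V23={{t3},{t1,t3},{t2,t3},{t3,t4},{t3,t5},{t1,t2,t3},{t2,t3,t4}}
  V123={{t1,t3},{t2,t3},{t3,t5},{t1,t2,t3},{t2,t3,t4}}
components per intersection:
  V1: {{t1},{t2},{t5},{t1,t2},{t1,t3},{t1,t4},{t1,t5},{t2,t3},{t2,t4},{t2,t5},{t3,t5},{t1,t2,t3},{t1,t2,t4},{t1,t2,t5},{t2,t3,t4}}
  V2: {{t2},{t3},{t4},{t1,t2},{t1,t3},{t1,t4},{t2,t3},{t2,t4},{t2,t5},{t3,t4},{t3,t5},{t1,t2,t3},{t1,t2,t4},{t1,t2,t5},{t2,t3,t4}}
  V3: {{t3},{t1,t3},{t2,t3},{t3,t4},{t3,t5},{t1,t2,t3},{t2,t3,t4}}
  V12: {{t2},{t1,t2},{t1,t3},{t1,t4},{t2,t3},{t2,t4},{t2,t5},{t1,t2,t3},{t1,t2,t4},{t1,t2,t5},{t2,t3,t4}} {{t3,t5}}
  V13: {{t1,t3},{t2,t3},{t1,t2,t3},{t2,t3,t4}} {{t3,t5}}
  V23: {{t3},{t1,t3},{t2,t3},{t3,t4},{t3,t5},{t1,t2,t3},{t2,t3,t4}}
  V123: {{t1,t3},{t2,t3},{t1,t2,t3},{t2,t3,t4}} {{t3,t5}}
C dims 3,5,2; δ0: rk 2, SNF 1^2; δ1: rk 2, SNF 1^2
Ȟ^0 = (3 − 2) − 0 = 1, so Ȟ^0 ≅ Z
Ȟ^1 = (5 − 2) − 2 = 1, so Ȟ^1 ≅ Z
Ȟ^2 = (2 − 0) − 2 = 0, so Ȟ^2 ≅ 0


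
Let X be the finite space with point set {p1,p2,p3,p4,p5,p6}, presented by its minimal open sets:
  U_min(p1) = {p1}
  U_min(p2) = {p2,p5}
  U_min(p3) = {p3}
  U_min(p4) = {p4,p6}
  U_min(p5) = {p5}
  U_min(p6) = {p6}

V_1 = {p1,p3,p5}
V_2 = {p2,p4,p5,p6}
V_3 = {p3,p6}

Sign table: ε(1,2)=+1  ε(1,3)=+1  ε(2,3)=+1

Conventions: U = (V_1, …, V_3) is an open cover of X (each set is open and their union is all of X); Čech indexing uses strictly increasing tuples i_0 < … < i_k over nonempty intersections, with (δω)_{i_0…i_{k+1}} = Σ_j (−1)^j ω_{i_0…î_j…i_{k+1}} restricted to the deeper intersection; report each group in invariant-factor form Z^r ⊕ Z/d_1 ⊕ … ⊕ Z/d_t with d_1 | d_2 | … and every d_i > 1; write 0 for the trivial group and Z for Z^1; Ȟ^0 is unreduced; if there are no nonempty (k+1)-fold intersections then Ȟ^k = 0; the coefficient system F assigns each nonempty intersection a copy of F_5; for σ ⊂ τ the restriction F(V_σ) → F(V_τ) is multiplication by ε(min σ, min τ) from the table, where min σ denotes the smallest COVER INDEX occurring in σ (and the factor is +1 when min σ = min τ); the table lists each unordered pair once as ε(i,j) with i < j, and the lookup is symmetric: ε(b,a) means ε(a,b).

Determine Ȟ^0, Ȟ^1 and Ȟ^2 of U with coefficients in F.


Ȟ^0(U;F) ≅ Z/5; Ȟ^1(U;F) ≅ Z/5; Ȟ^2(U;F) ≅ 0

intersection data:
  V12={p5} V13={p3} V23={p6}
C dims 3,3; δ0: rk_F5 2
Ȟ^0 = (3 − 2) − 0 = 1, so Ȟ^0 ≅ Z/5
Ȟ^1 = (3 − 0) − 2 = 1, so Ȟ^1 ≅ Z/5
Ȟ^2 = (0 − 0) − 0 = 0, so Ȟ^2 ≅ 0


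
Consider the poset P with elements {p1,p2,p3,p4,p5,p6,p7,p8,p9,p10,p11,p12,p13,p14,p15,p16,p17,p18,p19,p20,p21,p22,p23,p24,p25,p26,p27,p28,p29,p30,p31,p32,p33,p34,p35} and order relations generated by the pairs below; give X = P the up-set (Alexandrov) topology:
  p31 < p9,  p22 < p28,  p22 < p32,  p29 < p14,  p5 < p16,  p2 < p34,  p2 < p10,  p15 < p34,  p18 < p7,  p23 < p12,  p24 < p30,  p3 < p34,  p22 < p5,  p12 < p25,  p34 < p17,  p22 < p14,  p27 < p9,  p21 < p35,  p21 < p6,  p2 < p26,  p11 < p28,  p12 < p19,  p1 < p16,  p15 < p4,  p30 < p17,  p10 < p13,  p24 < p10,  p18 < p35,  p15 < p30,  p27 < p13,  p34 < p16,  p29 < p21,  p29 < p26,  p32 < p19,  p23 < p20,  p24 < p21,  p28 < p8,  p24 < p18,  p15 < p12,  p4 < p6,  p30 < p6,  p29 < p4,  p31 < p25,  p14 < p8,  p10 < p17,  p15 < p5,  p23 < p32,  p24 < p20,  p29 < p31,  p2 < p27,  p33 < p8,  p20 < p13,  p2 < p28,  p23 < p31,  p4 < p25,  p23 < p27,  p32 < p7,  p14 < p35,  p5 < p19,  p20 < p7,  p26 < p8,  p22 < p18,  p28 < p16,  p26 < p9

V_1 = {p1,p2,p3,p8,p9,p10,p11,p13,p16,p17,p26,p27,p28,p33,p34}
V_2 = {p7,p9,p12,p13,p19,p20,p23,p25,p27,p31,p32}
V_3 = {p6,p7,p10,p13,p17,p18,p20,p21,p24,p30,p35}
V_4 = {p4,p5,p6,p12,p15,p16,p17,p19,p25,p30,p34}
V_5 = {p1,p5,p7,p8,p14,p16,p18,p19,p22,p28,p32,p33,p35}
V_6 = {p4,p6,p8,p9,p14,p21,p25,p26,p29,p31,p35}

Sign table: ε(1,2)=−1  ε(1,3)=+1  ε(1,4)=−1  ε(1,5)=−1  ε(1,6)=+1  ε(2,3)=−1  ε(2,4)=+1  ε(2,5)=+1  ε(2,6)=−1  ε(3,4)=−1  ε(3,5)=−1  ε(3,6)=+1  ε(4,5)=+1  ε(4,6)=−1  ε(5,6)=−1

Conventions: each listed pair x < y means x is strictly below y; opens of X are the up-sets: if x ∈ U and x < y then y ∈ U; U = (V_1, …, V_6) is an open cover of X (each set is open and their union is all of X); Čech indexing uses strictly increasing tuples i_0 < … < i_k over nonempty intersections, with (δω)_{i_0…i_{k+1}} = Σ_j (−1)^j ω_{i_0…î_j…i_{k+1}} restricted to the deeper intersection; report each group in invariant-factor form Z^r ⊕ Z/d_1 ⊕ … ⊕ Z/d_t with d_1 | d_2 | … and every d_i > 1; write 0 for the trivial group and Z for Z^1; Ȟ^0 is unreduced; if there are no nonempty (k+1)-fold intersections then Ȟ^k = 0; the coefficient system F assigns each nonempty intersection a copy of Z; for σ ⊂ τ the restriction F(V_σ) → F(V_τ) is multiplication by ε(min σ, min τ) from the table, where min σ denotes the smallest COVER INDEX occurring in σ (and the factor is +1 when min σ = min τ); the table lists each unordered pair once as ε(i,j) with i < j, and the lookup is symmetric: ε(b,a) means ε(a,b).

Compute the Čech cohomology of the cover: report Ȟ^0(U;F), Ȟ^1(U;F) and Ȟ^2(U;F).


Ȟ^0 = Z; Ȟ^1 = 0; Ȟ^2 = Z/2

nonempty intersections:
  V12={p9,p13,p27} V13={p10,p13,p17} V14={p16,p17,p34} V15={p1,p8,p16,p28,p33} V16={p8,p9,p26} V23={p7,p13,p20} V24={p12,p19,p25} V25={p7,p19,p32} V26={p9,p25,p31} V34={p6,p17,p30} V35={p7,p18,p35} V36={p6,p21,p35} V45={p5,p16,p19} V46={p4,p6,p25} V56={p8,p14,p35}
  V123={p13} V126={p9} V134={p17} V145={p16} V156={p8} V235={p7} V245={p19} V246={p25} V346={p6} V356={p35}
C dims 6,15,10; δ0: rk 5, SNF 1^5; δ1: rk 10, SNF 1^9·2
Ȟ^0: (6−5)−0=1 ⇒ Z
Ȟ^1: (15−10)−5=0 ⇒ 0
Ȟ^2: (10−0)−10=0 plus torsion [2] ⇒ Z/2


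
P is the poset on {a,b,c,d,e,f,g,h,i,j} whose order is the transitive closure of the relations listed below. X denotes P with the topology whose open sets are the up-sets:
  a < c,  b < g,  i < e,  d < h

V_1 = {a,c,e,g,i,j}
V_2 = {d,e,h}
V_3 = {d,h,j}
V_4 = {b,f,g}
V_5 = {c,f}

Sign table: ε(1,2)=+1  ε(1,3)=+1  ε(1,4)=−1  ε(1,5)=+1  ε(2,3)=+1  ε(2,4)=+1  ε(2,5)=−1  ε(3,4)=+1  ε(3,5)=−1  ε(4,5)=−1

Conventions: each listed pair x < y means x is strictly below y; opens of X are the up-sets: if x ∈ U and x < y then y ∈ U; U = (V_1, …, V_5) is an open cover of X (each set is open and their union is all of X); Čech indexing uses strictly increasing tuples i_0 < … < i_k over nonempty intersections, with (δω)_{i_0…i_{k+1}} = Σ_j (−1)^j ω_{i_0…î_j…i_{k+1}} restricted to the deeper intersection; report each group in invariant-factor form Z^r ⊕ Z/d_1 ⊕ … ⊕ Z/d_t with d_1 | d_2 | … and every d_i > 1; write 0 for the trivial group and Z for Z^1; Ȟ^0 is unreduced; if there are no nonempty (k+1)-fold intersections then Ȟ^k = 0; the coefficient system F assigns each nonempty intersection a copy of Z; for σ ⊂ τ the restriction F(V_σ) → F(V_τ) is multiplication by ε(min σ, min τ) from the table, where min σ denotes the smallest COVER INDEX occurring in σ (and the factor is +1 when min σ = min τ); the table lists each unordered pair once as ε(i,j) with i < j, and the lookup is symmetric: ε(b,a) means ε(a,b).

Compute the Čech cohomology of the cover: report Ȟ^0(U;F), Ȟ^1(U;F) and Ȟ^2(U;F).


nonempty intersections:
  V12={e} V13={j} V14={g} V15={c} V23={d,h} V45={f}
C dims 5,6; δ0: rk 4, SNF 1^4
Ȟ^0: (5−4)−0=1 ⇒ Z
Ȟ^1: (6−0)−4=2 ⇒ Z^2
Ȟ^2: (0−0)−0=0 ⇒ 0

Ȟ^0 ≅ Z; Ȟ^1 ≅ Z^2; Ȟ^2 ≅ 0


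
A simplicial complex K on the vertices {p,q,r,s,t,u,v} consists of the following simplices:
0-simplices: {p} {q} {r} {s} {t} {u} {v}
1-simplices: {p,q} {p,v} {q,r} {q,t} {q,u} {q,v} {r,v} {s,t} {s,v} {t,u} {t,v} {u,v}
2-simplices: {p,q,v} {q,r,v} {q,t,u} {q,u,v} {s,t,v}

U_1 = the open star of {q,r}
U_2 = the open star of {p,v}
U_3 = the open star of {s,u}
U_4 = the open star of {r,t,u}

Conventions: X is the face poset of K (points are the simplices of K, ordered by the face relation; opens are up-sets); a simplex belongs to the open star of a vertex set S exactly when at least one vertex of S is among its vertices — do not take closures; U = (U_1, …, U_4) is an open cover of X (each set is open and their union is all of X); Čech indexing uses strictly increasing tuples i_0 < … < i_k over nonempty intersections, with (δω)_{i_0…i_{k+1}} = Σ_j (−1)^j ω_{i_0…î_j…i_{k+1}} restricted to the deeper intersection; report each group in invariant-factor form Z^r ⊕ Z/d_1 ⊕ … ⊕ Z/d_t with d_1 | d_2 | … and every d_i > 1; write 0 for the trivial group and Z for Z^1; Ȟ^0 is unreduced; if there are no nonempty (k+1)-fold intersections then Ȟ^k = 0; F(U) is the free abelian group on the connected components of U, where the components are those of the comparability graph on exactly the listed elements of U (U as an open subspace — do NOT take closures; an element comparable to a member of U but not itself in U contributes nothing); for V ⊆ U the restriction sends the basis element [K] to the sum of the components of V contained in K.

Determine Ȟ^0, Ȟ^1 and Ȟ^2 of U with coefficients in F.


Ȟ^0 = Z; Ȟ^1 = Z; Ȟ^2 = 0

cover nerve:
  U1={{q},{r},{p,q},{q,r},{q,t},{q,u},{q,v},{r,v},{p,q,v},{q,r,v},{q,t,u},{q,u,v}} U2={{p},{v},{p,q},{p,v},{q,v},{r,v},{s,v},{t,v},{u,v},{p,q,v},{q,r,v},{q,u,v},{s,t,v}} U3={{s},{u},{q,u},{s,t},{s,v},{t,u},{u,v},{q,t,u},{q,u,v},{s,t,v}} U4={{r},{t},{u},{q,r},{q,t},{q,u},{r,v},{s,t},{t,u},{t,v},{u,v},{q,r,v},{q,t,u},{q,u,v},{s,t,v}}
  U12={{p,q},{q,v},{r,v},{p,q,v},{q,r,v},{q,u,v}} U13={{q,u},{q,t,u},{q,u,v}} U14={{r},{q,r},{q,t},{q,u},{r,v},{q,r,v},{q,t,u},{q,u,v}} U23={{s,v},{u,v},{q,u,v},{s,t,v}} U24={{r,v},{t,v},{u,v},{q,r,v},{q,u,v},{s,t,v}} U34={{u},{q,u},{s,t},{t,u},{u,v},{q,t,u},{q,u,v},{s,t,v}}
  U123={{q,u,v}} U124={{r,v},{q,r,v},{q,u,v}} U134={{q,u},{q,t,u},{q,u,v}} U234={{u,v},{q,u,v},{s,t,v}}
  U1234={{q,u,v}}
components per intersection:
  U1: {{q},{r},{p,q},{q,r},{q,t},{q,u},{q,v},{r,v},{p,q,v},{q,r,v},{q,t,u},{q,u,v}}
  U2: {{p},{v},{p,q},{p,v},{q,v},{r,v},{s,v},{t,v},{u,v},{p,q,v},{q,r,v},{q,u,v},{s,t,v}}
  U3: {{s},{s,t},{s,v},{s,t,v}} {{u},{q,u},{t,u},{u,v},{q,t,u},{q,u,v}}
  U4: {{r},{q,r},{r,v},{q,r,v}} {{t},{u},{q,t},{q,u},{s,t},{t,u},{t,v},{u,v},{q,t,u},{q,u,v},{s,t,v}}
  U12: {{p,q},{q,v},{r,v},{p,q,v},{q,r,v},{q,u,v}}
  U13: {{q,u},{q,t,u},{q,u,v}}
  U14: {{r},{q,r},{r,v},{q,r,v}} {{q,t},{q,u},{q,t,u},{q,u,v}}
  U23: {{s,v},{s,t,v}} {{u,v},{q,u,v}}
  U24: {{r,v},{q,r,v}} {{t,v},{s,t,v}} {{u,v},{q,u,v}}
  U34: {{u},{q,u},{t,u},{u,v},{q,t,u},{q,u,v}} {{s,t},{s,t,v}}
  U123: {{q,u,v}}
  U124: {{r,v},{q,r,v}} {{q,u,v}}
  U134: {{q,u},{q,t,u},{q,u,v}}
  U234: {{u,v},{q,u,v}} {{s,t,v}}
  U1234: {{q,u,v}}
C dims 6,11,6,1; δ0: rk 5, SNF 1^5; δ1: rk 5, SNF 1^5; δ2: rk 1, SNF 1^1
Ȟ^0: (6−5)−0=1 ⇒ Z
Ȟ^1: (11−5)−5=1 ⇒ Z
Ȟ^2: (6−1)−5=0 ⇒ 0


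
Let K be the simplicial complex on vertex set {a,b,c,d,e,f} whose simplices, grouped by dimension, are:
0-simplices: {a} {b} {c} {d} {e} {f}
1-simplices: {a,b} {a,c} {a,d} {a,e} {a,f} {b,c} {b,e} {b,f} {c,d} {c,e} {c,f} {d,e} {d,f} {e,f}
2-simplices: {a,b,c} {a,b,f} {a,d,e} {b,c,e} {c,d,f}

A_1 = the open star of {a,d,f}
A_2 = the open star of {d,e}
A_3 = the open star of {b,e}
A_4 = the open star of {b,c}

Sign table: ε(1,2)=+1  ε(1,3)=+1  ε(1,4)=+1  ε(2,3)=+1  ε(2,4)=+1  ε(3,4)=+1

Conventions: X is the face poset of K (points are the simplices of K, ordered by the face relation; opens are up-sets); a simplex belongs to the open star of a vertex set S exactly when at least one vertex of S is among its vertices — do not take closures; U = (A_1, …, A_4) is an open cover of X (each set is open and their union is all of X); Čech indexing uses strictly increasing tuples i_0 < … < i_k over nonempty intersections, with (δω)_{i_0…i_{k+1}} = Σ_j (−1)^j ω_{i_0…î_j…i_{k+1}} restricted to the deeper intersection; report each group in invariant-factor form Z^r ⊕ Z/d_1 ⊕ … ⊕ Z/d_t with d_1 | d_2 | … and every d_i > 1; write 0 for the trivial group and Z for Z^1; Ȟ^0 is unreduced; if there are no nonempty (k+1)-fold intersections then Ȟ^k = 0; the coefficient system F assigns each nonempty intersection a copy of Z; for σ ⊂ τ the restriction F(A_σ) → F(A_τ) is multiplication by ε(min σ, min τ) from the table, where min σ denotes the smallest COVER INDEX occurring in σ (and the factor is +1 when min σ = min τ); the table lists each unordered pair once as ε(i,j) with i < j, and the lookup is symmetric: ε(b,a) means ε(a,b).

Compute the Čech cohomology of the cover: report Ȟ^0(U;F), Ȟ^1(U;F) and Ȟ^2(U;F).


Ȟ^0(U;F) ≅ Z, Ȟ^1(U;F) ≅ 0 and Ȟ^2(U;F) ≅ Z

intersection data:
  A1={{a},{d},{f},{a,b},{a,c},{a,d},{a,e},{a,f},{b,f},{c,d},{c,f},{d,e},{d,f},{e,f},{a,b,c},{a,b,f},{a,d,e},{c,d,f}} A2={{d},{e},{a,d},{a,e},{b,e},{c,d},{c,e},{d,e},{d,f},{e,f},{a,d,e},{b,c,e},{c,d,f}} A3={{b},{e},{a,b},{a,e},{b,c},{b,e},{b,f},{c,e},{d,e},{e,f},{a,b,c},{a,b,f},{a,d,e},{b,c,e}} A4={{b},{c},{a,b},{a,c},{b,c},{b,e},{b,f},{c,d},{c,e},{c,f},{a,b,c},{a,b,f},{b,c,e},{c,d,f}}
  A12={{d},{a,d},{a,e},{c,d},{d,e},{d,f},{e,f},{a,d,e},{c,d,f}} A13={{a,b},{a,e},{b,f},{d,e},{e,f},{a,b,c},{a,b,f},{a,d,e}} A14={{a,b},{a,c},{b,f},{c,d},{c,f},{a,b,c},{a,b,f},{c,d,f}} A23={{e},{a,e},{b,e},{c,e},{d,e},{e,f},{a,d,e},{b,c,e}} A24={{b,e},{c,d},{c,e},{b,c,e},{c,d,f}} A34={{b},{a,b},{b,c},{b,e},{b,f},{c,e},{a,b,c},{a,b,f},{b,c,e}}
  A123={{a,e},{d,e},{e,f},{a,d,e}} A124={{c,d},{c,d,f}} A134={{a,b},{b,f},{a,b,c},{a,b,f}} A234={{b,e},{c,e},{b,c,e}}
C dims 4,6,4; δ0: rk 3, SNF 1^3; δ1: rk 3, SNF 1^3
Ȟ^0 = (4 − 3) − 0 = 1, so Ȟ^0 ≅ Z
Ȟ^1 = (6 − 3) − 3 = 0, so Ȟ^1 ≅ 0
Ȟ^2 = (4 − 0) − 3 = 1, so Ȟ^2 ≅ Z


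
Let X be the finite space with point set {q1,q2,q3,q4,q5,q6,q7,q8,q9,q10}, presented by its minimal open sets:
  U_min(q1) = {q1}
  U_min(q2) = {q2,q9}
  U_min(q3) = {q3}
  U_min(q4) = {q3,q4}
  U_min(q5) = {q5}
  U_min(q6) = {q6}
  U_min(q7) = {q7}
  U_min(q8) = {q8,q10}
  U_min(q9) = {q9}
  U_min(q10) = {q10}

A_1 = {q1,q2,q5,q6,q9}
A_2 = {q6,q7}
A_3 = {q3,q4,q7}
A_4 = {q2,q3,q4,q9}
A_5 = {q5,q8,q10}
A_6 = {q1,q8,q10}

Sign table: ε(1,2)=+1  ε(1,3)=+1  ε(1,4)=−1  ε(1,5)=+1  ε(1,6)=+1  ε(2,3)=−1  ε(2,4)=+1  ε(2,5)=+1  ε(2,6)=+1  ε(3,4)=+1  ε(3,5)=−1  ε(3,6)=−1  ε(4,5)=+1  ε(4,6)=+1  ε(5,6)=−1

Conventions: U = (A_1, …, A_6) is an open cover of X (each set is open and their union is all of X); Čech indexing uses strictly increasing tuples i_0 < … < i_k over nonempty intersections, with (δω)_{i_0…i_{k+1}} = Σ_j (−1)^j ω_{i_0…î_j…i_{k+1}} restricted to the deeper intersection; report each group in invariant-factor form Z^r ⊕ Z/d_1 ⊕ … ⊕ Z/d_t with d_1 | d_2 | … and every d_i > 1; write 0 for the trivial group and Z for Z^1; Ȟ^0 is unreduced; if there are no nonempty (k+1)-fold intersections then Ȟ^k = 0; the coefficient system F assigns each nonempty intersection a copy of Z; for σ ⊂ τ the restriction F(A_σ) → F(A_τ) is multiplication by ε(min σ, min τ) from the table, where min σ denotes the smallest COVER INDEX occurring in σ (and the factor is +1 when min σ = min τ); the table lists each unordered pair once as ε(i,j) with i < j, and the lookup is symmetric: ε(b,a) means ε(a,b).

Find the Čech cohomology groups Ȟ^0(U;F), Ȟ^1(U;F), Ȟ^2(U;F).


nerve of the cover:
  A12={q6} A14={q2,q9} A15={q5} A16={q1} A23={q7} A34={q3,q4} A56={q8,q10}
C dims 6,7; δ0: rk 6, SNF 1^5·2
Ȟ^0 = (6 − 6) − 0 = 0, so Ȟ^0 ≅ 0
Ȟ^1 = (7 − 0) − 6 = 1 plus torsion [2], so Ȟ^1 ≅ Z ⊕ Z/2
Ȟ^2 = (0 − 0) − 0 = 0, so Ȟ^2 ≅ 0

Ȟ^0(U;F) ≅ 0,  Ȟ^1(U;F) ≅ Z ⊕ Z/2,  Ȟ^2(U;F) ≅ 0


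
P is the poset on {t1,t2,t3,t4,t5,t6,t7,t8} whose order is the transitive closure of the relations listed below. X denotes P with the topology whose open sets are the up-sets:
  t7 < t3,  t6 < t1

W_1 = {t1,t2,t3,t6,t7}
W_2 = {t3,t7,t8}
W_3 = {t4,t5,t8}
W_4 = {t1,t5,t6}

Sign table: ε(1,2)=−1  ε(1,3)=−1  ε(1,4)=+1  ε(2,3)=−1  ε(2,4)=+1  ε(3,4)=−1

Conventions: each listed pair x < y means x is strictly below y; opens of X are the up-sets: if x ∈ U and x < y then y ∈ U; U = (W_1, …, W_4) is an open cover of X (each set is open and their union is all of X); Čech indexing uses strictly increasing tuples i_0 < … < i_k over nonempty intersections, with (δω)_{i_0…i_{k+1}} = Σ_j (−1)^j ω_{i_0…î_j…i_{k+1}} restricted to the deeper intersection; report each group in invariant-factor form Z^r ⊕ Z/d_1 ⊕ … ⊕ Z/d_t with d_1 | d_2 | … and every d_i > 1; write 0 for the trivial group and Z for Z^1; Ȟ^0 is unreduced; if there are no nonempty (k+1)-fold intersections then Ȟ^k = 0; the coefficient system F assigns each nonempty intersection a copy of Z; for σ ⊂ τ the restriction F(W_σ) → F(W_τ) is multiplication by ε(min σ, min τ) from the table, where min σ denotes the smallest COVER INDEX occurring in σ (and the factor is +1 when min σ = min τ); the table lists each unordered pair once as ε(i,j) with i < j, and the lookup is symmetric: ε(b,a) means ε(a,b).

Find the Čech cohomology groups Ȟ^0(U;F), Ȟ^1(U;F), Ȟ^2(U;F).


Ȟ^0(U;F) ≅ 0; Ȟ^1(U;F) ≅ Z/2; Ȟ^2(U;F) ≅ 0

cover nerve:
  W12={t3,t7} W14={t1,t6} W23={t8} W34={t5}
C dims 4,4; δ0: rk 4, SNF 1^3·2
Ȟ^0: (4−4)−0=0 ⇒ 0
Ȟ^1: (4−0)−4=0 plus torsion [2] ⇒ Z/2
Ȟ^2: (0−0)−0=0 ⇒ 0


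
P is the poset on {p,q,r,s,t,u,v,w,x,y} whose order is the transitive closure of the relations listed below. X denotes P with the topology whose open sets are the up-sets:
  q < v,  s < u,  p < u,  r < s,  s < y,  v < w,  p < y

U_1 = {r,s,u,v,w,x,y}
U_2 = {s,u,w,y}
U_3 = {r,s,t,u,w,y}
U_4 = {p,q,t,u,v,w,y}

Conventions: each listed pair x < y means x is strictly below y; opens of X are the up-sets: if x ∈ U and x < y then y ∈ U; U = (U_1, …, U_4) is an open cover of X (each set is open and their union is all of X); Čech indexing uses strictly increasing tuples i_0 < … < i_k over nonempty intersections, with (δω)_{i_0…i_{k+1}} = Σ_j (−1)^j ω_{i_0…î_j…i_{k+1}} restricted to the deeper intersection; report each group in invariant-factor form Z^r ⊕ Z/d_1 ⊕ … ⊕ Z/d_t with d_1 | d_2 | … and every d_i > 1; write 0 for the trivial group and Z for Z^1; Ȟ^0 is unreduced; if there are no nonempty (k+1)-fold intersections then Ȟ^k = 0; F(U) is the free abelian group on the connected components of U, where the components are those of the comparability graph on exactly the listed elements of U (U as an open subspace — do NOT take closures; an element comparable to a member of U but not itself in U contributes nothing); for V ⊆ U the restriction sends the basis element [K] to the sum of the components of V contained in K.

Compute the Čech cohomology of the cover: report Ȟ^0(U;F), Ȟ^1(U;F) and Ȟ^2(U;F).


nerve simplices:
  U12={s,u,w,y} U13={r,s,u,w,y} U14={u,v,w,y} U23={s,u,w,y} U24={u,w,y} U34={t,u,w,y}
  U123={s,u,w,y} U124={u,w,y} U134={u,w,y} U234={u,w,y}
  U1234={u,w,y}
components per intersection:
  U1: {r,s,u,y} {v,w} {x}
  U2: {s,u,y} {w}
  U3: {r,s,u,y} {t} {w}
  U4: {p,u,y} {q,v,w} {t}
  U12: {s,u,y} {w}
  U13: {r,s,u,y} {w}
  U14: {u} {v,w} {y}
  U23: {s,u,y} {w}
  U24: {u} {w} {y}
  U34: {t} {u} {w} {y}
  U123: {s,u,y} {w}
  U124: {u} {w} {y}
  U134: {u} {w} {y}
  U234: {u} {w} {y}
  U1234: {u} {w} {y}
C dims 11,16,11,3; δ0: rk 7, SNF 1^7; δ1: rk 8, SNF 1^8; δ2: rk 3, SNF 1^3
degree 0: 11−7−0 = 4 → Ȟ^0 ≅ Z^4
degree 1: 16−8−7 = 1 → Ȟ^1 ≅ Z
degree 2: 11−3−8 = 0 → Ȟ^2 ≅ 0

Ȟ^0(U;F) ≅ Z^4, Ȟ^1(U;F) ≅ Z and Ȟ^2(U;F) ≅ 0
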